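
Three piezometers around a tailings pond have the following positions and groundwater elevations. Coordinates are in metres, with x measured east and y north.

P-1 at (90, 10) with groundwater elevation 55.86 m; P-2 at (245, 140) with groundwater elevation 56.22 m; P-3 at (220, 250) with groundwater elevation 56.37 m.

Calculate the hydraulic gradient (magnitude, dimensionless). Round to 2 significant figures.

0.0019

With h = a·x + b·y + c and P-1 as origin, the differences give:
  155·a + 130·b = +0.36
  130·a + 240·b = +0.51
Eliminate b (×240 and ×130, subtract): 20300·a = 20.100 → a = ∂h/∂x = +0.0009901
Back-substitute: b = ∂h/∂y = +0.001589.
|∇h| = √(0.0009901² + 0.001589²) = 0.001872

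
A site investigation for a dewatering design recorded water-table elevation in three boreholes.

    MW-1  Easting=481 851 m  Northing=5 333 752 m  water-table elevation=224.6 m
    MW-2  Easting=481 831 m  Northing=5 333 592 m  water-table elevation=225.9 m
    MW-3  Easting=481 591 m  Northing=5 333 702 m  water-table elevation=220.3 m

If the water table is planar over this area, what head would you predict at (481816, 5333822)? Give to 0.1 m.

223.2 m

Differences from MW-1: to MW-2 (Δx, Δy, Δh) = (-20, -160, +1.3); to MW-3 = (-260, -50, -4.3).
Determinant of the coordinate differences = (-20)·(-50) − (-260)·(-160) = -40600.
∂h/∂x = [(+1.3)·(-50) − (-4.3)·(-160)] / -40600 = +0.01855
∂h/∂y = [(-20)·(-4.3) − (-260)·(+1.3)] / -40600 = -0.01044
h(481816, 5333822) = 224.6 + (+0.01855)·(-35) + (-0.01044)·(70) = 224.6 -0.649 -0.731 = 223.220 m.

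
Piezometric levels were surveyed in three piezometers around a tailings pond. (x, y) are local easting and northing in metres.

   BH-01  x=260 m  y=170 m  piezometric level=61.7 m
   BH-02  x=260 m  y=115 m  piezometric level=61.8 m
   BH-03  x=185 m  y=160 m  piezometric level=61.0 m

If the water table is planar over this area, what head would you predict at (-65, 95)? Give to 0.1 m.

Differences from BH-01: to BH-02 (Δx, Δy, Δh) = (0, -55, +0.1); to BH-03 = (-75, -10, -0.7).
Determinant of the coordinate differences = 0·(-10) − (-75)·(-55) = -4125.
∂h/∂x = [(+0.1)·(-10) − (-0.7)·(-55)] / -4125 = +0.009576
∂h/∂y = [0·(-0.7) − (-75)·(+0.1)] / -4125 = -0.001818
h(-65, 95) = 61.7 + (+0.009576)·(-325) + (-0.001818)·(-75) = 61.7 -3.112 +0.136 = 58.724 m.

58.7 m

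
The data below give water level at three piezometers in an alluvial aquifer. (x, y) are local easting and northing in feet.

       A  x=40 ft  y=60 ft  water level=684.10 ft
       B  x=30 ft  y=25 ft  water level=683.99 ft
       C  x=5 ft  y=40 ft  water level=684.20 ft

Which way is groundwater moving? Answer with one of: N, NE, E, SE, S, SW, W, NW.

Differences from A: to B (Δx, Δy, Δh) = (-10, -35, -0.11); to C = (-35, -20, +0.10).
Determinant of the coordinate differences = (-10)·(-20) − (-35)·(-35) = -1025.
∂h/∂x = [(-0.11)·(-20) − (+0.10)·(-35)] / -1025 = -0.005561
∂h/∂y = [(-10)·(+0.10) − (-35)·(-0.11)] / -1025 = +0.004732
Flow = −∇h = (+0.005561 east, -0.004732 north), which points southeast.

SE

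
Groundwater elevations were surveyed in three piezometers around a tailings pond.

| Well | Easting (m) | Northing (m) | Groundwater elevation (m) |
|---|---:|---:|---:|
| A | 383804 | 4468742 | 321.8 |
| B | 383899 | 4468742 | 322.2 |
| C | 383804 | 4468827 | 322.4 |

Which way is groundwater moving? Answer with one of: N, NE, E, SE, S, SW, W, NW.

SW

∂h/∂x = (322.2 − 321.8) / (383899 − 383804) = +0.004211
∂h/∂y = (322.4 − 321.8) / (4468827 − 4468742) = +0.007059
Flow = −∇h = (-0.004211 east, -0.007059 north), which points southwest.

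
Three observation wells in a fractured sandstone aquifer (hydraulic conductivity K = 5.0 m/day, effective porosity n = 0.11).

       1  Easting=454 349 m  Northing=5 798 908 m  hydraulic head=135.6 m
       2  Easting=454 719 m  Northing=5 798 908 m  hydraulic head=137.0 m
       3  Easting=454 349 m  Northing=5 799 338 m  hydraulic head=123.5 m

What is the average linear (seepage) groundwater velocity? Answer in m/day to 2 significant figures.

1.3 m/day

∂h/∂x = (137.0 − 135.6) / (454719 − 454349) = +0.003784
∂h/∂y = (123.5 − 135.6) / (5799338 − 5798908) = -0.02814
|∇h| = √(0.003784² + -0.02814²) = 0.02839
Seepage velocity v = K·i/n = 5.0 × 0.02839 / 0.11 = 1.29 m/day.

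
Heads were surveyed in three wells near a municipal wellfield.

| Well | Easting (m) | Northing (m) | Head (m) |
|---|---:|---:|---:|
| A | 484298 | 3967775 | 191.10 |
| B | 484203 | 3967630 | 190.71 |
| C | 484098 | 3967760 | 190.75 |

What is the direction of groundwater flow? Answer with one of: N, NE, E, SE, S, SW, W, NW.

Differences from A: to B (Δx, Δy, Δh) = (-95, -145, -0.39); to C = (-200, -15, -0.35).
Solve a·Δx + b·Δy = Δh: det = (-95)·(-15) − (-200)·(-145) = -27575.
∂h/∂x = [(-0.39)·(-15) − (-0.35)·(-145)] / -27575 = +0.001628
∂h/∂y = [(-95)·(-0.35) − (-200)·(-0.39)] / -27575 = +0.001623
Flow = −∇h = (-0.001628 east, -0.001623 north), which points southwest.

SW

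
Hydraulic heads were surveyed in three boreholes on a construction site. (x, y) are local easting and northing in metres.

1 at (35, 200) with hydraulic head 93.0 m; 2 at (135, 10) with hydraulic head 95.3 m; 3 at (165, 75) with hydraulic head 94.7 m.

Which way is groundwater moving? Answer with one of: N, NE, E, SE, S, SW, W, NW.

Taking 1 as reference: 2−1 = (100, -190, +2.3); 3−1 = (130, -125, +1.7).
Solve a·Δx + b·Δy = Δh: det = 100·(-125) − 130·(-190) = 12200.
∂h/∂x = [(+2.3)·(-125) − (+1.7)·(-190)] / 12200 = +0.002910
∂h/∂y = [100·(+1.7) − 130·(+2.3)] / 12200 = -0.01057
Flow = −∇h = (-0.002910 east, +0.01057 north), which points north.

N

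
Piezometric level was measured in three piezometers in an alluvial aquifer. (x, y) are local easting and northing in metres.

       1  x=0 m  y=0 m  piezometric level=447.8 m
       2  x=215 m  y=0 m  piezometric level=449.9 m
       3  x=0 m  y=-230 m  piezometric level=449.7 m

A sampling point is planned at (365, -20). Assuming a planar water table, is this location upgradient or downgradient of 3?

∂h/∂x = (449.9 − 447.8) / (215 − 0) = +0.009767
∂h/∂y = (449.7 − 447.8) / (-230 − 0) = -0.008261
Head at (365, -20) = 447.8 + (+0.009767)·(365) + (-0.008261)·(-20) = 451.53 m.
That is higher than the 449.7 m at 3, so the point is upgradient.

upgradient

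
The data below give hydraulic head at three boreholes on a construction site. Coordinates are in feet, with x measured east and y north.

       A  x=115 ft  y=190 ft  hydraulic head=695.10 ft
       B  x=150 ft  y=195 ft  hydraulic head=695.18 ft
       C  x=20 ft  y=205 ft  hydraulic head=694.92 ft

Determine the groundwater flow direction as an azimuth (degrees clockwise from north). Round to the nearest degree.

Differences from A: to B (Δx, Δy, Δh) = (35, 5, +0.08); to C = (-95, 15, -0.18).
Solve a·Δx + b·Δy = Δh: det = 35·15 − (-95)·5 = 1000.
∂h/∂x = [(+0.08)·15 − (-0.18)·5] / 1000 = +0.002100
∂h/∂y = [35·(-0.18) − (-95)·(+0.08)] / 1000 = +0.001300
Flow direction (−∇h) has components (-0.002100 E, -0.001300 N).
Azimuth = atan2(E, N) = atan2(-0.002100, -0.001300) = 238.2° ≈ 238°.

238°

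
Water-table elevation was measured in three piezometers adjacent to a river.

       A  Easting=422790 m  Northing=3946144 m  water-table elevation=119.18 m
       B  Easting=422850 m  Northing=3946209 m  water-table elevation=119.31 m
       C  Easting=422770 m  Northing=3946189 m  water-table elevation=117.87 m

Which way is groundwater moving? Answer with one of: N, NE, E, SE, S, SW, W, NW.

NW

With h = a·x + b·y + c and A as origin, the differences give:
  60·a + 65·b = +0.13
  (-20)·a + 45·b = -1.31
Eliminate b (×45 and ×65, subtract): 4000·a = 91.000 → a = ∂h/∂x = +0.02275
Back-substitute: b = ∂h/∂y = -0.01900.
Flow = −∇h = (-0.02275 east, +0.01900 north), which points northwest.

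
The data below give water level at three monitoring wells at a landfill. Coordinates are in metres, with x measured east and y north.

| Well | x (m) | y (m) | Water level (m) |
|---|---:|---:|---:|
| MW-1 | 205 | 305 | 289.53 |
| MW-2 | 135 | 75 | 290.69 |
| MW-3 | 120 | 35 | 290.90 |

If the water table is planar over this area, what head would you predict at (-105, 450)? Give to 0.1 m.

Differences from MW-1: to MW-2 (Δx, Δy, Δh) = (-70, -230, +1.16); to MW-3 = (-85, -270, +1.37).
Solve a·Δx + b·Δy = Δh: det = (-70)·(-270) − (-85)·(-230) = -650.
∂h/∂x = [(+1.16)·(-270) − (+1.37)·(-230)] / -650 = -0.002923
∂h/∂y = [(-70)·(+1.37) − (-85)·(+1.16)] / -650 = -0.004154
h(-105, 450) = 289.53 + (-0.002923)·(-310) + (-0.004154)·(145) = 289.53 +0.906 -0.602 = 289.834 m.

289.8 m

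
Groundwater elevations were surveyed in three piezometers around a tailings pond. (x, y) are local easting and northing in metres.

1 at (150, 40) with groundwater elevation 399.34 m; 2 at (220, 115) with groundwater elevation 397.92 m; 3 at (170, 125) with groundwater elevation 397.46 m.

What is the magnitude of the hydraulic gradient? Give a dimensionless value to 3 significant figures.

0.0236

With h = a·x + b·y + c and 1 as origin, the differences give:
  70·a + 75·b = -1.42
  20·a + 85·b = -1.88
Eliminate b (×85 and ×75, subtract): 4450·a = 20.300 → a = ∂h/∂x = +0.004562
Back-substitute: b = ∂h/∂y = -0.02319.
|∇h| = √(0.004562² + -0.02319²) = 0.02363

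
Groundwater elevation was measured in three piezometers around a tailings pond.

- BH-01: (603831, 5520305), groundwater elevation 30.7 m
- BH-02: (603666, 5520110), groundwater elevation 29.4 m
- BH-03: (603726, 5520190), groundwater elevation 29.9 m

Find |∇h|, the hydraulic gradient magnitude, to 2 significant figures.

0.0053

Differences from BH-01: to BH-02 (Δx, Δy, Δh) = (-165, -195, -1.3); to BH-03 = (-105, -115, -0.8).
Determinant of the coordinate differences = (-165)·(-115) − (-105)·(-195) = -1500.
∂h/∂x = [(-1.3)·(-115) − (-0.8)·(-195)] / -1500 = +0.004333
∂h/∂y = [(-165)·(-0.8) − (-105)·(-1.3)] / -1500 = +0.003000
|∇h| = √(0.004333² + 0.003000²) = 0.00527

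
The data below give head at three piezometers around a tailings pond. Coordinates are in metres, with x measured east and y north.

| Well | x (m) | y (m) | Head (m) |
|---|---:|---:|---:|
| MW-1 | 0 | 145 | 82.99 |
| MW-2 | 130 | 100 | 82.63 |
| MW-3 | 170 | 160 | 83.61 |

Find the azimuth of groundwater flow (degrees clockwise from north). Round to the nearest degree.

With h = a·x + b·y + c and MW-1 as origin, the differences give:
  130·a + (-45)·b = -0.36
  170·a + 15·b = +0.62
Eliminate b (×15 and ×(-45), subtract): 9600·a = 22.500 → a = ∂h/∂x = +0.002344
Back-substitute: b = ∂h/∂y = +0.01477.
Flow direction (−∇h) has components (-0.002344 E, -0.01477 N).
Azimuth = atan2(E, N) = atan2(-0.002344, -0.01477) = 189.0° ≈ 189°.

189°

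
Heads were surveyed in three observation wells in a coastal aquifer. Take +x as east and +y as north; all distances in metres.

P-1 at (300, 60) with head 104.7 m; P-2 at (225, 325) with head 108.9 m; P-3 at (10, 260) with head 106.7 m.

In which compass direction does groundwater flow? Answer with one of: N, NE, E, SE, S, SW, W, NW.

S

Differences from P-1: to P-2 (Δx, Δy, Δh) = (-75, 265, +4.2); to P-3 = (-290, 200, +2.0).
Solve a·Δx + b·Δy = Δh: det = (-75)·200 − (-290)·265 = 61850.
∂h/∂x = [(+4.2)·200 − (+2.0)·265] / 61850 = +0.005012
∂h/∂y = [(-75)·(+2.0) − (-290)·(+4.2)] / 61850 = +0.01727
Flow = −∇h = (-0.005012 east, -0.01727 north), which points south.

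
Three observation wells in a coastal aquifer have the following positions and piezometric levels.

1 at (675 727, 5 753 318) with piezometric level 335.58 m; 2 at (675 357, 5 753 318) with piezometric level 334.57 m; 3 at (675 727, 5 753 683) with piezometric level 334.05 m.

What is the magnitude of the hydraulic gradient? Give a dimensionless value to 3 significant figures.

0.00500

∂h/∂x = (334.57 − 335.58) / (675357 − 675727) = +0.002730
∂h/∂y = (334.05 − 335.58) / (5753683 − 5753318) = -0.004192
|∇h| = √(0.002730² + -0.004192²) = 0.005003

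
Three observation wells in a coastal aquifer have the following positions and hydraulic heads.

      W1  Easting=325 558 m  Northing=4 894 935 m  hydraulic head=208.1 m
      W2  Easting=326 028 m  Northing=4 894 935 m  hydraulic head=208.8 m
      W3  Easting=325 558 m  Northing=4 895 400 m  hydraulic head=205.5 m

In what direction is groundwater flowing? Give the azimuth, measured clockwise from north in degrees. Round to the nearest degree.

∂h/∂x = (208.8 − 208.1) / (326028 − 325558) = +0.001489
∂h/∂y = (205.5 − 208.1) / (4895400 − 4894935) = -0.005591
Flow direction (−∇h) has components (-0.001489 E, +0.005591 N).
Azimuth = atan2(E, N) = atan2(-0.001489, +0.005591) = 345.1° ≈ 345°.

345°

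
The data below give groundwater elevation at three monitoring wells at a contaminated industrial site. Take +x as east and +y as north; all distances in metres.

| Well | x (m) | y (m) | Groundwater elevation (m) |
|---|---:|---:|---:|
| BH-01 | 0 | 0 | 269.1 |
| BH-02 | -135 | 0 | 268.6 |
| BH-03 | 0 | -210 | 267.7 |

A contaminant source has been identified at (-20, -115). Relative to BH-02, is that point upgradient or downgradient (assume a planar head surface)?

∂h/∂x = (268.6 − 269.1) / (-135 − 0) = +0.003704
∂h/∂y = (267.7 − 269.1) / (-210 − 0) = +0.006667
Head at (-20, -115) = 269.1 + (+0.003704)·(-20) + (+0.006667)·(-115) = 268.26 m.
That is lower than the 268.6 m at BH-02, so the point is downgradient.

downgradient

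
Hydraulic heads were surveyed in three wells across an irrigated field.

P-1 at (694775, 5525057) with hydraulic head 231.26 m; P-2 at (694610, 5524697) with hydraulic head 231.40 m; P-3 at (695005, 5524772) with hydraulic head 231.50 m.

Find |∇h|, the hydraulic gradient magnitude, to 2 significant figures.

Differences from P-1: to P-2 (Δx, Δy, Δh) = (-165, -360, +0.14); to P-3 = (230, -285, +0.24).
Solve a·Δx + b·Δy = Δh: det = (-165)·(-285) − 230·(-360) = 129825.
∂h/∂x = [(+0.14)·(-285) − (+0.24)·(-360)] / 129825 = +0.0003582
∂h/∂y = [(-165)·(+0.24) − 230·(+0.14)] / 129825 = -0.0005531
|∇h| = √(0.0003582² + -0.0005531²) = 0.000659

0.00066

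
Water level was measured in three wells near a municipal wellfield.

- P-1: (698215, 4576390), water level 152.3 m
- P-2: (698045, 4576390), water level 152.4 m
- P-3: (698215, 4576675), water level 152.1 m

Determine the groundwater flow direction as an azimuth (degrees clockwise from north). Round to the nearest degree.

040°

∂h/∂x = (152.4 − 152.3) / (698045 − 698215) = -0.0005882
∂h/∂y = (152.1 − 152.3) / (4576675 − 4576390) = -0.0007018
Flow direction (−∇h) has components (+0.0005882 E, +0.0007018 N).
Azimuth = atan2(E, N) = atan2(+0.0005882, +0.0007018) = 40.0° ≈ 040°.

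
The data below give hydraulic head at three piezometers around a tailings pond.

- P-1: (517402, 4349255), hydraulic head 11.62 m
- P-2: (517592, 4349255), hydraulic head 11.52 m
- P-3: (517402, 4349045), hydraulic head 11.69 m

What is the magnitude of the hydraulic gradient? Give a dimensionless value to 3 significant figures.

∂h/∂x = (11.52 − 11.62) / (517592 − 517402) = -0.0005263
∂h/∂y = (11.69 − 11.62) / (4349045 − 4349255) = -0.0003333
|∇h| = √(-0.0005263² + -0.0003333²) = 0.000623

0.000623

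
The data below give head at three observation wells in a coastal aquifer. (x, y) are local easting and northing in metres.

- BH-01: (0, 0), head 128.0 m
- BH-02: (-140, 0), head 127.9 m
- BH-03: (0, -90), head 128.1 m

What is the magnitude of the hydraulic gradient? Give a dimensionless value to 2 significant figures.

∂h/∂x = (127.9 − 128.0) / (-140 − 0) = +0.0007143
∂h/∂y = (128.1 − 128.0) / (-90 − 0) = -0.001111
|∇h| = √(0.0007143² + -0.001111²) = 0.001321

0.0013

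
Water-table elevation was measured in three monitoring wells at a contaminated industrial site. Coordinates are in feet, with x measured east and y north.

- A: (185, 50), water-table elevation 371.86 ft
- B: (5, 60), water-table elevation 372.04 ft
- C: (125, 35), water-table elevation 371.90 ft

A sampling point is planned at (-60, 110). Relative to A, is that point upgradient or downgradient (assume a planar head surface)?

upgradient

Differences from A: to B (Δx, Δy, Δh) = (-180, 10, +0.18); to C = (-60, -15, +0.04).
Determinant of the coordinate differences = (-180)·(-15) − (-60)·10 = 3300.
∂h/∂x = [(+0.18)·(-15) − (+0.04)·10] / 3300 = -0.0009394
∂h/∂y = [(-180)·(+0.04) − (-60)·(+0.18)] / 3300 = +0.001091
Head at (-60, 110) = 371.86 + (-0.0009394)·(-245) + (+0.001091)·(60) = 372.16 ft.
That is higher than the 371.86 ft at A, so the point is upgradient.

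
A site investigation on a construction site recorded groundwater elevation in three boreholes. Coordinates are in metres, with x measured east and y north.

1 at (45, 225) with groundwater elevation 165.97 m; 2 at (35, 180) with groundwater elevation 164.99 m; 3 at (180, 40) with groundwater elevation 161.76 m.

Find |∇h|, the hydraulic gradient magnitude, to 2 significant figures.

0.022

Differences from 1: to 2 (Δx, Δy, Δh) = (-10, -45, -0.98); to 3 = (135, -185, -4.21).
Solve a·Δx + b·Δy = Δh: det = (-10)·(-185) − 135·(-45) = 7925.
∂h/∂x = [(-0.98)·(-185) − (-4.21)·(-45)] / 7925 = -0.001028
∂h/∂y = [(-10)·(-4.21) − 135·(-0.98)] / 7925 = +0.02201
|∇h| = √(-0.001028² + 0.02201²) = 0.02203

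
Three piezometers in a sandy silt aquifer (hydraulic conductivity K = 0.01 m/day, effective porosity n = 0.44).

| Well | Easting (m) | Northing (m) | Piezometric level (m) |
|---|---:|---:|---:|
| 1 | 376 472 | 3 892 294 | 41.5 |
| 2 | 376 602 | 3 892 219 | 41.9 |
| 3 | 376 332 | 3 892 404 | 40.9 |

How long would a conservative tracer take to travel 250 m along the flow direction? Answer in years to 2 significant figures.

5200 years

Taking 1 as reference: 2−1 = (130, -75, +0.4); 3−1 = (-140, 110, -0.6).
Determinant of the coordinate differences = 130·110 − (-140)·(-75) = 3800.
∂h/∂x = [(+0.4)·110 − (-0.6)·(-75)] / 3800 = -0.0002632
∂h/∂y = [130·(-0.6) − (-140)·(+0.4)] / 3800 = -0.005789
|∇h| = √(-0.0002632² + -0.005789²) = 0.005795
Seepage velocity v = K·i/n = 0.01 × 0.005795 / 0.44 = 0.0001317 m/day.
t = 250 / 0.0001317 = 1.898e+06 days = 5.2e+03 years.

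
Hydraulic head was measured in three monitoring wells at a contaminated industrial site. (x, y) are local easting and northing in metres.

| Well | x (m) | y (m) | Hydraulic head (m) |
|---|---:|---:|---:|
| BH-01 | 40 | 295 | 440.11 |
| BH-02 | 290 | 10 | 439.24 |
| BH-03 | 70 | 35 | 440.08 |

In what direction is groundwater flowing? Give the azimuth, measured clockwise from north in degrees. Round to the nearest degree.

Differences from BH-01: to BH-02 (Δx, Δy, Δh) = (250, -285, -0.87); to BH-03 = (30, -260, -0.03).
Determinant of the coordinate differences = 250·(-260) − 30·(-285) = -56450.
∂h/∂x = [(-0.87)·(-260) − (-0.03)·(-285)] / -56450 = -0.003856
∂h/∂y = [250·(-0.03) − 30·(-0.87)] / -56450 = -0.0003295
Flow direction (−∇h) has components (+0.003856 E, +0.0003295 N).
Azimuth = atan2(E, N) = atan2(+0.003856, +0.0003295) = 85.1° ≈ 085°.

085°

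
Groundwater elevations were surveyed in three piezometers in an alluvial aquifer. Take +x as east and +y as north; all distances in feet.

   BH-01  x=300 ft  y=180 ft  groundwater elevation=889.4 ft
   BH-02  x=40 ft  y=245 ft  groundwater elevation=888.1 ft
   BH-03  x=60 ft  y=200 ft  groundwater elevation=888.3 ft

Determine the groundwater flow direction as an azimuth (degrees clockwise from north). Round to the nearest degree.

300°

Taking BH-01 as reference: BH-02−BH-01 = (-260, 65, -1.3); BH-03−BH-01 = (-240, 20, -1.1).
Solve a·Δx + b·Δy = Δh: det = (-260)·20 − (-240)·65 = 10400.
∂h/∂x = [(-1.3)·20 − (-1.1)·65] / 10400 = +0.004375
∂h/∂y = [(-260)·(-1.1) − (-240)·(-1.3)] / 10400 = -0.002500
Flow direction (−∇h) has components (-0.004375 E, +0.002500 N).
Azimuth = atan2(E, N) = atan2(-0.004375, +0.002500) = 299.7° ≈ 300°.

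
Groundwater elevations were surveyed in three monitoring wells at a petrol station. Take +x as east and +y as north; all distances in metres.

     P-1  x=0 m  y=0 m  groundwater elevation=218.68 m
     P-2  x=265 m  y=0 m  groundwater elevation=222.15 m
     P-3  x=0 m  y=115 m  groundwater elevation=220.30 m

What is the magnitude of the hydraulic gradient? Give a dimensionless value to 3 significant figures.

0.0192

∂h/∂x = (222.15 − 218.68) / (265 − 0) = +0.01309
∂h/∂y = (220.30 − 218.68) / (115 − 0) = +0.01409
|∇h| = √(0.01309² + 0.01409²) = 0.01923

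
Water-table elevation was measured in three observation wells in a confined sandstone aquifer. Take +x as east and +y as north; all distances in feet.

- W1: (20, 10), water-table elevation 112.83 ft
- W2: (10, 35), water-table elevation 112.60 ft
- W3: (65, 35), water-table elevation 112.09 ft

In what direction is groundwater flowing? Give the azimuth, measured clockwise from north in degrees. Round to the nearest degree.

Differences from W1: to W2 (Δx, Δy, Δh) = (-10, 25, -0.23); to W3 = (45, 25, -0.74).
Determinant of the coordinate differences = (-10)·25 − 45·25 = -1375.
∂h/∂x = [(-0.23)·25 − (-0.74)·25] / -1375 = -0.009273
∂h/∂y = [(-10)·(-0.74) − 45·(-0.23)] / -1375 = -0.01291
Flow direction (−∇h) has components (+0.009273 E, +0.01291 N).
Azimuth = atan2(E, N) = atan2(+0.009273, +0.01291) = 35.7° ≈ 036°.

036°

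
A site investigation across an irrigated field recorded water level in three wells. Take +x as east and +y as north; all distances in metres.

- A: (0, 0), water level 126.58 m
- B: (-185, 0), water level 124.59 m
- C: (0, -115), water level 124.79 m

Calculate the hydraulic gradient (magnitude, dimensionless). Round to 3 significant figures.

0.0189

∂h/∂x = (124.59 − 126.58) / (-185 − 0) = +0.01076
∂h/∂y = (124.79 − 126.58) / (-115 − 0) = +0.01557
|∇h| = √(0.01076² + 0.01557²) = 0.01893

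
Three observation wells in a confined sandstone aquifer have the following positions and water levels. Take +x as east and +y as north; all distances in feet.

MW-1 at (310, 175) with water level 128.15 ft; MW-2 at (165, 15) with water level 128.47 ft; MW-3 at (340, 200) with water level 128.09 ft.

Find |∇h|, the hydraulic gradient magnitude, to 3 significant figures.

Differences from MW-1: to MW-2 (Δx, Δy, Δh) = (-145, -160, +0.32); to MW-3 = (30, 25, -0.06).
Determinant of the coordinate differences = (-145)·25 − 30·(-160) = 1175.
∂h/∂x = [(+0.32)·25 − (-0.06)·(-160)] / 1175 = -0.001362
∂h/∂y = [(-145)·(-0.06) − 30·(+0.32)] / 1175 = -0.0007660
|∇h| = √(-0.001362² + -0.0007660²) = 0.001563

0.00156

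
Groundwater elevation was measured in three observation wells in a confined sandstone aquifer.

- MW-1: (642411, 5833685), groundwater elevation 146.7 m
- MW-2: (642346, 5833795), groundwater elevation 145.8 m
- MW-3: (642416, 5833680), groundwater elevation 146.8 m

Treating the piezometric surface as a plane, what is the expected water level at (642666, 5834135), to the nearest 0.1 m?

Differences from MW-1: to MW-2 (Δx, Δy, Δh) = (-65, 110, -0.9); to MW-3 = (5, -5, +0.1).
Determinant of the coordinate differences = (-65)·(-5) − 5·110 = -225.
∂h/∂x = [(-0.9)·(-5) − (+0.1)·110] / -225 = +0.02889
∂h/∂y = [(-65)·(+0.1) − 5·(-0.9)] / -225 = +0.008889
h(642666, 5834135) = 146.7 + (+0.02889)·(255) + (+0.008889)·(450) = 146.7 +7.367 +4.000 = 158.067 m.

158.1 m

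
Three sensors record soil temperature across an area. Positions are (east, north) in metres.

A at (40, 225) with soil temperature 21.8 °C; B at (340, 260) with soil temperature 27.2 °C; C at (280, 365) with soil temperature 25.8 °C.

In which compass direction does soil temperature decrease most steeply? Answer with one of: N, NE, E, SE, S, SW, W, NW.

Differences from A: to B (Δx, Δy, Δh) = (300, 35, +5.4); to C = (240, 140, +4.0).
Determinant of the coordinate differences = 300·140 − 240·35 = 33600.
∂T/∂x = [(+5.4)·140 − (+4.0)·35] / 33600 = +0.01833
∂T/∂y = [300·(+4.0) − 240·(+5.4)] / 33600 = -0.002857
Steepest decrease is along −∇f = (-0.01833 E, +0.002857 N) → west.

W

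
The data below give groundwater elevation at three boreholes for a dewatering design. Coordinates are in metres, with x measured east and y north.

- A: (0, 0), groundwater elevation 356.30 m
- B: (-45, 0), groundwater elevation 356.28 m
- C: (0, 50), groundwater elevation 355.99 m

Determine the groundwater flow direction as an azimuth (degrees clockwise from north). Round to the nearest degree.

∂h/∂x = (356.28 − 356.30) / (-45 − 0) = +0.0004444
∂h/∂y = (355.99 − 356.30) / (50 − 0) = -0.006200
Flow direction (−∇h) has components (-0.0004444 E, +0.006200 N).
Azimuth = atan2(E, N) = atan2(-0.0004444, +0.006200) = 355.9° ≈ 356°.

356°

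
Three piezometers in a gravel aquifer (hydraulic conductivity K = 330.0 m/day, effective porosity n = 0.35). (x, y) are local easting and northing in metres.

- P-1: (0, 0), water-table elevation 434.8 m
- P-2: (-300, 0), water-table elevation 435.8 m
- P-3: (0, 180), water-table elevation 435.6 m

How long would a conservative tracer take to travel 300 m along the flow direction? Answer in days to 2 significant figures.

57 days

∂h/∂x = (435.8 − 434.8) / (-300 − 0) = -0.003333
∂h/∂y = (435.6 − 434.8) / (180 − 0) = +0.004444
|∇h| = √(-0.003333² + 0.004444²) = 0.005555
Seepage velocity v = K·i/n = 330.0 × 0.005555 / 0.35 = 5.238 m/day.
t = 300 / 5.238 = 57.27 days.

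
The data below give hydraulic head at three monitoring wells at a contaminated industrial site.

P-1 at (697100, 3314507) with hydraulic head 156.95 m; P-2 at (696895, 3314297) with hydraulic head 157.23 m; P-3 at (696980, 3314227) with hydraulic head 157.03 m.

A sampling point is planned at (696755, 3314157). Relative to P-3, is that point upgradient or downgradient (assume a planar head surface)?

Differences from P-1: to P-2 (Δx, Δy, Δh) = (-205, -210, +0.28); to P-3 = (-120, -280, +0.08).
Solve a·Δx + b·Δy = Δh: det = (-205)·(-280) − (-120)·(-210) = 32200.
∂h/∂x = [(+0.28)·(-280) − (+0.08)·(-210)] / 32200 = -0.001913
∂h/∂y = [(-205)·(+0.08) − (-120)·(+0.28)] / 32200 = +0.0005342
Head at (696755, 3314157) = 156.95 + (-0.001913)·(-345) + (+0.0005342)·(-350) = 157.42 m.
That is higher than the 157.03 m at P-3, so the point is upgradient.

upgradient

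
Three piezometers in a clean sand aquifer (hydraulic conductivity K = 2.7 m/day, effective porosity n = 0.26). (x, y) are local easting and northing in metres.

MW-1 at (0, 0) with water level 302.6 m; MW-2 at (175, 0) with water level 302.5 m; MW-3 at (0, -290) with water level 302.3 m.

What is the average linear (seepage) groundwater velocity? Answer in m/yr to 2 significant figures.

4.5 m/yr

∂h/∂x = (302.5 − 302.6) / (175 − 0) = -0.0005714
∂h/∂y = (302.3 − 302.6) / (-290 − 0) = +0.001034
|∇h| = √(-0.0005714² + 0.001034²) = 0.001181
Seepage velocity v = K·i/n = 2.7 × 0.001181 / 0.26 = 0.01226 m/day = 4.478 m/yr.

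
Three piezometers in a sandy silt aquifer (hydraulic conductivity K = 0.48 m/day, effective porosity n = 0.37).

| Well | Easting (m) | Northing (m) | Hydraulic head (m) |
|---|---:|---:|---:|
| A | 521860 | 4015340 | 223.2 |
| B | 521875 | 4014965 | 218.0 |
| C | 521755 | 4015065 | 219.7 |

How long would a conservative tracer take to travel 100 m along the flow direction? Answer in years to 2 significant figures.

Differences from A: to B (Δx, Δy, Δh) = (15, -375, -5.2); to C = (-105, -275, -3.5).
Determinant of the coordinate differences = 15·(-275) − (-105)·(-375) = -43500.
∂h/∂x = [(-5.2)·(-275) − (-3.5)·(-375)] / -43500 = -0.002701
∂h/∂y = [15·(-3.5) − (-105)·(-5.2)] / -43500 = +0.01376
|∇h| = √(-0.002701² + 0.01376²) = 0.01402
Seepage velocity v = K·i/n = 0.48 × 0.01402 / 0.37 = 0.01819 m/day.
t = 100 / 0.01819 = 5498 days = 15.1 years.

15 years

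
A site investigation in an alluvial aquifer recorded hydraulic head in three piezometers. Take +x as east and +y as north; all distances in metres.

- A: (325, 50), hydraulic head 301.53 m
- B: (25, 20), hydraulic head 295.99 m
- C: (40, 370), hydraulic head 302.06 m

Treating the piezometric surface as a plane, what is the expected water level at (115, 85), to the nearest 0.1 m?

298.6 m

Taking A as reference: B−A = (-300, -30, -5.54); C−A = (-285, 320, +0.53).
Determinant of the coordinate differences = (-300)·320 − (-285)·(-30) = -104550.
∂h/∂x = [(-5.54)·320 − (+0.53)·(-30)] / -104550 = +0.01680
∂h/∂y = [(-300)·(+0.53) − (-285)·(-5.54)] / -104550 = +0.01662
h(115, 85) = 301.53 + (+0.01680)·(-210) + (+0.01662)·(35) = 301.53 -3.529 +0.582 = 298.583 m.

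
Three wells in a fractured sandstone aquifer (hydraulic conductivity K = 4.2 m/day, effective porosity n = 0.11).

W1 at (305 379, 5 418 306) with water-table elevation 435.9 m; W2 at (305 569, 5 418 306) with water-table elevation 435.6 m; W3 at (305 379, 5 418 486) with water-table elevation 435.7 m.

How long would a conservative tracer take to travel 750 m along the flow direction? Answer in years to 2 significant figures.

28 years

∂h/∂x = (435.6 − 435.9) / (305569 − 305379) = -0.001579
∂h/∂y = (435.7 − 435.9) / (5418486 − 5418306) = -0.001111
|∇h| = √(-0.001579² + -0.001111²) = 0.001931
Seepage velocity v = K·i/n = 4.2 × 0.001931 / 0.11 = 0.07373 m/day.
t = 750 / 0.07373 = 1.017e+04 days = 27.8 years.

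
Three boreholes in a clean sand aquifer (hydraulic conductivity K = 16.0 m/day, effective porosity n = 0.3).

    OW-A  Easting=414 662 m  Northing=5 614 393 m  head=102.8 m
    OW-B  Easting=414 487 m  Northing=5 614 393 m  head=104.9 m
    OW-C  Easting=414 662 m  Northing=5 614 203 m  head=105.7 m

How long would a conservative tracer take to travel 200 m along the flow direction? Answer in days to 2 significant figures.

190 days

∂h/∂x = (104.9 − 102.8) / (414487 − 414662) = -0.01200
∂h/∂y = (105.7 − 102.8) / (5614203 − 5614393) = -0.01526
|∇h| = √(-0.01200² + -0.01526²) = 0.01941
Seepage velocity v = K·i/n = 16.0 × 0.01941 / 0.3 = 1.035 m/day.
t = 200 / 1.035 = 193.2 days.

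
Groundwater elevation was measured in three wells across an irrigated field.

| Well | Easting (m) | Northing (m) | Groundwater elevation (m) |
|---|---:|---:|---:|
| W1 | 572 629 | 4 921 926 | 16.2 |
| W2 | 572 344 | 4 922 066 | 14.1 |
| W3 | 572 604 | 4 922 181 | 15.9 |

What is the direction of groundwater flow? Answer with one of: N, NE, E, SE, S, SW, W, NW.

W

Taking W1 as reference: W2−W1 = (-285, 140, -2.1); W3−W1 = (-25, 255, -0.3).
Determinant of the coordinate differences = (-285)·255 − (-25)·140 = -69175.
∂h/∂x = [(-2.1)·255 − (-0.3)·140] / -69175 = +0.007134
∂h/∂y = [(-285)·(-0.3) − (-25)·(-2.1)] / -69175 = -0.0004771
Flow = −∇h = (-0.007134 east, +0.0004771 north), which points west.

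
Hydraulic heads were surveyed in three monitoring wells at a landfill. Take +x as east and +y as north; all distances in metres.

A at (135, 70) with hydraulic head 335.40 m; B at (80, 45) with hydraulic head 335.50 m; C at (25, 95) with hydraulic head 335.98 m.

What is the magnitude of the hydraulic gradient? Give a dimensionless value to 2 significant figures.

Taking A as reference: B−A = (-55, -25, +0.10); C−A = (-110, 25, +0.58).
Solve a·Δx + b·Δy = Δh: det = (-55)·25 − (-110)·(-25) = -4125.
∂h/∂x = [(+0.10)·25 − (+0.58)·(-25)] / -4125 = -0.004121
∂h/∂y = [(-55)·(+0.58) − (-110)·(+0.10)] / -4125 = +0.005067
|∇h| = √(-0.004121² + 0.005067²) = 0.006531

0.0065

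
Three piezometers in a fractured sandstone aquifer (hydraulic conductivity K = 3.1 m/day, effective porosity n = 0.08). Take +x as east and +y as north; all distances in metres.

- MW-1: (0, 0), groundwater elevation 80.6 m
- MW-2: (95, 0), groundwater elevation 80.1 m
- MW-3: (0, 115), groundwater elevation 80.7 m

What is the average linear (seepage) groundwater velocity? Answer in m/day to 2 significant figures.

0.21 m/day

∂h/∂x = (80.1 − 80.6) / (95 − 0) = -0.005263
∂h/∂y = (80.7 − 80.6) / (115 − 0) = +0.0008696
|∇h| = √(-0.005263² + 0.0008696²) = 0.005334
Seepage velocity v = K·i/n = 3.1 × 0.005334 / 0.08 = 0.2067 m/day.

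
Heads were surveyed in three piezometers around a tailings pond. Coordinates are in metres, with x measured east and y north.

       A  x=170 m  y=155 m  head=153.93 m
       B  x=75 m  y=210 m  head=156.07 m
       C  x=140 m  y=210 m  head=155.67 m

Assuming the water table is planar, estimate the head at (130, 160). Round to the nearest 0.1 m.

154.3 m

Differences from A: to B (Δx, Δy, Δh) = (-95, 55, +2.14); to C = (-30, 55, +1.74).
Solve a·Δx + b·Δy = Δh: det = (-95)·55 − (-30)·55 = -3575.
∂h/∂x = [(+2.14)·55 − (+1.74)·55] / -3575 = -0.006154
∂h/∂y = [(-95)·(+1.74) − (-30)·(+2.14)] / -3575 = +0.02828
h(130, 160) = 153.93 + (-0.006154)·(-40) + (+0.02828)·(5) = 153.93 +0.246 +0.141 = 154.318 m.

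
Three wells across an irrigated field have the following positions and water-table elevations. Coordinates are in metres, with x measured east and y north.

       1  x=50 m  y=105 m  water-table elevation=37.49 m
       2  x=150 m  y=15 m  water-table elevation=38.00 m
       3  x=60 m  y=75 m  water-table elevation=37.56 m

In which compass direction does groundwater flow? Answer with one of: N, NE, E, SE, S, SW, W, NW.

W

With h = a·x + b·y + c and 1 as origin, the differences give:
  100·a + (-90)·b = +0.51
  10·a + (-30)·b = +0.07
Eliminate b (×(-30) and ×(-90), subtract): -2100·a = -9.000 → a = ∂h/∂x = +0.004286
Back-substitute: b = ∂h/∂y = -0.0009048.
Flow = −∇h = (-0.004286 east, +0.0009048 north), which points west.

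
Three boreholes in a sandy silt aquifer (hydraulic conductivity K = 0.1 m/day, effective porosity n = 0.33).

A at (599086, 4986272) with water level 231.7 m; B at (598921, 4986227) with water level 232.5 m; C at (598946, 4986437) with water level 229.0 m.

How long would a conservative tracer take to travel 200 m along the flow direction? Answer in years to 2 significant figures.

Taking A as reference: B−A = (-165, -45, +0.8); C−A = (-140, 165, -2.7).
Solve a·Δx + b·Δy = Δh: det = (-165)·165 − (-140)·(-45) = -33525.
∂h/∂x = [(+0.8)·165 − (-2.7)·(-45)] / -33525 = -0.0003132
∂h/∂y = [(-165)·(-2.7) − (-140)·(+0.8)] / -33525 = -0.01663
|∇h| = √(-0.0003132² + -0.01663²) = 0.01663
Seepage velocity v = K·i/n = 0.1 × 0.01663 / 0.33 = 0.005039 m/day.
t = 200 / 0.005039 = 3.969e+04 days = 109 years.

110 years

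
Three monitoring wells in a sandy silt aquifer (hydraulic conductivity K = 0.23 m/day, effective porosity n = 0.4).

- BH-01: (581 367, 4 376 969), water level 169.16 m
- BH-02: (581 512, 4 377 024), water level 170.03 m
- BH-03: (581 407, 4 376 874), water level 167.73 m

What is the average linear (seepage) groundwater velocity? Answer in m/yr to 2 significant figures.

Differences from BH-01: to BH-02 (Δx, Δy, Δh) = (145, 55, +0.87); to BH-03 = (40, -95, -1.43).
Solve a·Δx + b·Δy = Δh: det = 145·(-95) − 40·55 = -15975.
∂h/∂x = [(+0.87)·(-95) − (-1.43)·55] / -15975 = +0.0002504
∂h/∂y = [145·(-1.43) − 40·(+0.87)] / -15975 = +0.01516
|∇h| = √(0.0002504² + 0.01516²) = 0.01516
Seepage velocity v = K·i/n = 0.23 × 0.01516 / 0.4 = 0.008717 m/day = 3.184 m/yr.

3.2 m/yr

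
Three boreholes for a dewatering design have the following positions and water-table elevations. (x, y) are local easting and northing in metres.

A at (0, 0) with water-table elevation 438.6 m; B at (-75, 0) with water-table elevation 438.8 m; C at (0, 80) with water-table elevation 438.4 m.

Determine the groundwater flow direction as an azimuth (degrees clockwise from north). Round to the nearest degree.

047°

∂h/∂x = (438.8 − 438.6) / (-75 − 0) = -0.002667
∂h/∂y = (438.4 − 438.6) / (80 − 0) = -0.002500
Flow direction (−∇h) has components (+0.002667 E, +0.002500 N).
Azimuth = atan2(E, N) = atan2(+0.002667, +0.002500) = 46.8° ≈ 047°.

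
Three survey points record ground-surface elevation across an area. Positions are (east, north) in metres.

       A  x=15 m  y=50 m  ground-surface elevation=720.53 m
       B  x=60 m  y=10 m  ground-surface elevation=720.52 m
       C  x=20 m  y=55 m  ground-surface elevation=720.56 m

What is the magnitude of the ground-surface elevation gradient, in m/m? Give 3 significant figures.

0.00426 m/m

Differences from A: to B (Δx, Δy, Δh) = (45, -40, -0.01); to C = (5, 5, +0.03).
Determinant of the coordinate differences = 45·5 − 5·(-40) = 425.
∂z/∂x = [(-0.01)·5 − (+0.03)·(-40)] / 425 = +0.002706
∂z/∂y = [45·(+0.03) − 5·(-0.01)] / 425 = +0.003294
|∇f| = √(0.002706² + 0.003294²) = 0.004263 m/m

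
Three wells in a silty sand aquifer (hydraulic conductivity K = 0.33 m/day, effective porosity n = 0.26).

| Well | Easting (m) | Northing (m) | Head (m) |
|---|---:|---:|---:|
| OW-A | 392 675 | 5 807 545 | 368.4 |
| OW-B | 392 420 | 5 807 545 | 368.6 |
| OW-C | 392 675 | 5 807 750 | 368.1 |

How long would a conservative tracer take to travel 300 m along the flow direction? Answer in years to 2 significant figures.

390 years

∂h/∂x = (368.6 − 368.4) / (392420 − 392675) = -0.0007843
∂h/∂y = (368.1 − 368.4) / (5807750 − 5807545) = -0.001463
|∇h| = √(-0.0007843² + -0.001463²) = 0.00166
Seepage velocity v = K·i/n = 0.33 × 0.00166 / 0.26 = 0.002107 m/day.
t = 300 / 0.002107 = 1.424e+05 days = 390 years.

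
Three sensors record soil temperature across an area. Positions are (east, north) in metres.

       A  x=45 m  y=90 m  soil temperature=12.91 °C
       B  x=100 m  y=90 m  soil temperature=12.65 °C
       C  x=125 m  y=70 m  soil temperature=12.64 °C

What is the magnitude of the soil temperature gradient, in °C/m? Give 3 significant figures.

Taking A as reference: B−A = (55, 0, -0.26); C−A = (80, -20, -0.27).
Solve a·Δx + b·Δy = ΔT: det = 55·(-20) − 80·0 = -1100.
∂T/∂x = [(-0.26)·(-20) − (-0.27)·0] / -1100 = -0.004727
∂T/∂y = [55·(-0.27) − 80·(-0.26)] / -1100 = -0.005409
|∇f| = √(-0.004727² + -0.005409²) = 0.007183 °C/m

0.00718 °C/m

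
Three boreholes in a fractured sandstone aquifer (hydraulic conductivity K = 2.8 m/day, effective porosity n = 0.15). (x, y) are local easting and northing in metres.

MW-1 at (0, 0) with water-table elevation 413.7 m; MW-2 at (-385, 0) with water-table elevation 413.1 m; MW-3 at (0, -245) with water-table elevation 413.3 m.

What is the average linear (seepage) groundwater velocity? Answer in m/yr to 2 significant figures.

15 m/yr

∂h/∂x = (413.1 − 413.7) / (-385 − 0) = +0.001558
∂h/∂y = (413.3 − 413.7) / (-245 − 0) = +0.001633
|∇h| = √(0.001558² + 0.001633²) = 0.002257
Seepage velocity v = K·i/n = 2.8 × 0.002257 / 0.15 = 0.04213 m/day = 15.39 m/yr.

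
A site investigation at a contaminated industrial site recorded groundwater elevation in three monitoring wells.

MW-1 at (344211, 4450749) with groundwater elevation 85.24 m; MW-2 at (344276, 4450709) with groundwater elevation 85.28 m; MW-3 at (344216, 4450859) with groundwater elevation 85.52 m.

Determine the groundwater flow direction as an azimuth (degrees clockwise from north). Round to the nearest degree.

With h = a·x + b·y + c and MW-1 as origin, the differences give:
  65·a + (-40)·b = +0.04
  5·a + 110·b = +0.28
Eliminate b (×110 and ×(-40), subtract): 7350·a = 15.600 → a = ∂h/∂x = +0.002122
Back-substitute: b = ∂h/∂y = +0.002449.
Flow direction (−∇h) has components (-0.002122 E, -0.002449 N).
Azimuth = atan2(E, N) = atan2(-0.002122, -0.002449) = 220.9° ≈ 221°.

221°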